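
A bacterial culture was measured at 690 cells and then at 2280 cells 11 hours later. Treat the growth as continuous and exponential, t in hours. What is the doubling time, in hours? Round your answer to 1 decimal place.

doubling time ≈ 6.4 hours

r = ln(2280/690) / 11 = ln(3.30435) / 11 ≈ 0.108658 per hour
doubling time = ln 2 / |r| = 0.69315 / 0.108658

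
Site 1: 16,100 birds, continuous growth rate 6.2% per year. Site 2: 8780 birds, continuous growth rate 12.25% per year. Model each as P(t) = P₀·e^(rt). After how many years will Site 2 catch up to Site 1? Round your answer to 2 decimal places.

16100·e^(0.062t) = 8780·e^(0.1225t)
16100/8780 = e^((0.1225 − 0.062)t) → ln(1.83371) = 0.0605·t
t = 0.60634 / 0.0605

t ≈ 10.02 years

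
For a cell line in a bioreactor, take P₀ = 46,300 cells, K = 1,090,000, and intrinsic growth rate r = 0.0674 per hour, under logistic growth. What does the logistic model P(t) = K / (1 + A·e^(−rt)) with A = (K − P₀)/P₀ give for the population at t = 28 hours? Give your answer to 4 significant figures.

A = (1090000 − 46300)/46300 = 22.54212
P(28) = 1090000 / (1 + 22.54212·e^(−0.0674·28)) = 1090000 / (1 + 22.54212·0.151495)
= 1090000 / 4.41503 ≈ 246884.11

≈ 246,900 cells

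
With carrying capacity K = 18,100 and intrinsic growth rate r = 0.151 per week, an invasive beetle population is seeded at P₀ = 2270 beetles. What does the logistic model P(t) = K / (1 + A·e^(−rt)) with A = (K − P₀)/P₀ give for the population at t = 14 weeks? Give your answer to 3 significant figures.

≈ 9,830 beetles

A = (18100 − 2270)/2270 = 6.97357
P(14) = 18100 / (1 + 6.97357·e^(−0.151·14)) = 18100 / (1 + 6.97357·0.120754)
= 18100 / 1.84209 ≈ 9825.82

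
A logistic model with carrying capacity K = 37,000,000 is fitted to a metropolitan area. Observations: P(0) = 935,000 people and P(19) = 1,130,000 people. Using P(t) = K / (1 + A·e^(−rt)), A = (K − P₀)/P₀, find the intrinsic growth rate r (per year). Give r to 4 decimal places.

r ≈ 0.0103 per year

A = (37000000 − 935000)/935000 = 38.57219
1130000 = 37000000/(1 + 38.57219·e^(−r·19)) → e^(−19r) = (32.74336 − 1)/38.57219 = 0.82296
r = −ln(0.82296)/19 = 0.19485/19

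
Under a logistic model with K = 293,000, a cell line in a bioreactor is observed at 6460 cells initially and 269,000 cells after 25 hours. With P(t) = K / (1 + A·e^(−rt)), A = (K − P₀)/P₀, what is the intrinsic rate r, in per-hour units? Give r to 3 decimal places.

r ≈ 0.248 per hour

A = (293000 − 6460)/6460 = 44.35604
269000 = 293000/(1 + 44.35604·e^(−r·25)) → e^(−25r) = (1.08922 − 1)/44.35604 = 0.002011
r = −ln(0.002011)/25 = 6.20891/25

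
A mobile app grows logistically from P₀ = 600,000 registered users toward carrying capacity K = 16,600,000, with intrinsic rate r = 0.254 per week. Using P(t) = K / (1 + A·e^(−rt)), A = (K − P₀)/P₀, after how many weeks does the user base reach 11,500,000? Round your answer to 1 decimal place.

A = (16600000 − 600000)/600000 = 26.66667
11500000 = 16600000/(1 + 26.66667·e^(−0.254t)) → 1 + 26.66667·e^(−0.254t) = 1.44348
e^(−0.254t) = 0.01663 → t = ln(60.13072)/0.254 = 4.09652/0.254

t ≈ 16.1 weeks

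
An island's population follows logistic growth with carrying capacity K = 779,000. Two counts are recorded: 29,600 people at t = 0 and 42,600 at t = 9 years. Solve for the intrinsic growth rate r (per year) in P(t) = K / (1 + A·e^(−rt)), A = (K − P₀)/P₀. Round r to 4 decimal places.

A = (779000 − 29600)/29600 = 25.31757
42600 = 779000/(1 + 25.31757·e^(−r·9)) → e^(−9r) = (18.28638 − 1)/25.31757 = 0.682782
r = −ln(0.682782)/9 = 0.38158/9

r ≈ 0.0424 per year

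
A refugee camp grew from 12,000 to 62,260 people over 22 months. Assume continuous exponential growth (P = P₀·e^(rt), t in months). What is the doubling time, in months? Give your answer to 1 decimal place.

r = ln(62260/12000) / 22 = ln(5.18833) / 22 ≈ 0.074837 per month
doubling time = ln 2 / |r| = 0.69315 / 0.074837

doubling time ≈ 9.3 months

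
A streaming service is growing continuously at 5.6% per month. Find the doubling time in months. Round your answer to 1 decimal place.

doubling time ≈ 12.4 months

doubling time = ln(2) / |r| = 0.69315 / 0.056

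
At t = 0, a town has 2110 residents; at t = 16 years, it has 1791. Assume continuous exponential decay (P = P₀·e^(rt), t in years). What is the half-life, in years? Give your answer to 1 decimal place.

r = ln(1791/2110) / 16 = ln(0.84882) / 16 ≈ -0.010245 per year
half-life = ln 2 / |r| = 0.69315 / 0.010245

half-life ≈ 67.7 years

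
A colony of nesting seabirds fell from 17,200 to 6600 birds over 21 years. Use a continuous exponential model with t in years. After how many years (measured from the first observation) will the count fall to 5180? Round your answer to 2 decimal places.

t ≈ 26.31 years

r = ln(6600/17200) / 21 ≈ -0.045611 per year
t = ln(5180/17200) / r = -1.2001 / -0.045611 ≈ 26.311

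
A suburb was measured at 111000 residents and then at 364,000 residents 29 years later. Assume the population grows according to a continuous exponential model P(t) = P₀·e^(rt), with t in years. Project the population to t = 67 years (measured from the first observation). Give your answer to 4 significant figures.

≈ 1,726,000 residents

r = ln(364000/111000) / 29 ≈ 0.040953 per year
P(67) = 111000 · e^(0.040953·67) = 111000 · 15.54626 ≈ 1725635.03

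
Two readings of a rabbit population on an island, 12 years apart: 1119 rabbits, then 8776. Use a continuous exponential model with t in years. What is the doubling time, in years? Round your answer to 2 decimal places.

r = ln(8776/1119) / 12 = ln(7.84272) / 12 ≈ 0.171632 per year
doubling time = ln 2 / |r| = 0.69315 / 0.171632

doubling time ≈ 4.04 years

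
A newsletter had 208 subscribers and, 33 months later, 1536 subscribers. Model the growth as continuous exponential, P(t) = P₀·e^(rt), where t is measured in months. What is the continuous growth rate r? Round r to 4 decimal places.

r ≈ 0.0606 per month

1536 = 208 · e^(r·33)
e^(33r) = 1536/208 = 7.38462
r = ln(7.38462) / 33 = 1.9994 / 33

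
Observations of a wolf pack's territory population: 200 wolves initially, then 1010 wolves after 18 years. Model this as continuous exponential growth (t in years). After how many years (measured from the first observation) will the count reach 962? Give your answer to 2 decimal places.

r = ln(1010/200) / 18 ≈ 0.089966 per year
t = ln(962/200) / r = 1.5707 / 0.089966 ≈ 17.459

t ≈ 17.46 years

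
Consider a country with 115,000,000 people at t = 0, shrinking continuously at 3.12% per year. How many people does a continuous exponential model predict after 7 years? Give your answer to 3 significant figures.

≈ 92,400,000 people

P(7) = 115000000 · e^(-0.0312·7) = 115000000 · e^(-0.2184)
= 115000000 · 0.8038 ≈ 92437443.42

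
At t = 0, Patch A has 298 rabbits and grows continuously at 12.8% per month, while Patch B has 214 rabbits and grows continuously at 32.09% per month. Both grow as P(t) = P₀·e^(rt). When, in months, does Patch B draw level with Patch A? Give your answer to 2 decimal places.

t ≈ 1.72 months

298·e^(0.128t) = 214·e^(0.3209t)
298/214 = e^((0.3209 − 0.128)t) → ln(1.39252) = 0.1929·t
t = 0.33112 / 0.1929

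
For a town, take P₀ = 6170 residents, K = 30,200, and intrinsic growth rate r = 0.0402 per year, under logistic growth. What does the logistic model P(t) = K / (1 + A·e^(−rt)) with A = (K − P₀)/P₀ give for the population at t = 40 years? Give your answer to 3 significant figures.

A = (30200 − 6170)/6170 = 3.89465
P(40) = 30200 / (1 + 3.89465·e^(−0.0402·40)) = 30200 / (1 + 3.89465·0.200288)
= 30200 / 1.78005 ≈ 16965.8

≈ 17,000 residents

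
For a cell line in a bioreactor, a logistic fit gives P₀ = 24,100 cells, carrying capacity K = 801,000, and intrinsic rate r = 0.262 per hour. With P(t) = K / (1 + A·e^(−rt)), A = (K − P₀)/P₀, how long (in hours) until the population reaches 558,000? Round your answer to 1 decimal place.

A = (801000 − 24100)/24100 = 32.23651
558000 = 801000/(1 + 32.23651·e^(−0.262t)) → 1 + 32.23651·e^(−0.262t) = 1.43548
e^(−0.262t) = 0.013509 → t = ln(74.02459)/0.262 = 4.3044/0.262

t ≈ 16.4 hours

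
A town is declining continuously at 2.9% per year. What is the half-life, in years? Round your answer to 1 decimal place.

half-life ≈ 23.9 years

half-life = ln(2) / |r| = 0.69315 / 0.029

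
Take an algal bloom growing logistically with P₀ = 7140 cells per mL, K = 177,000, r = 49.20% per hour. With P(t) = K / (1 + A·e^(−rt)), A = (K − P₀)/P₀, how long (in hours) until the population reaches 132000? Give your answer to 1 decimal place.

A = (177000 − 7140)/7140 = 23.78992
132000 = 177000/(1 + 23.78992·e^(−0.492t)) → 1 + 23.78992·e^(−0.492t) = 1.34091
e^(−0.492t) = 0.01433 → t = ln(69.78375)/0.492 = 4.2454/0.492

t ≈ 8.6 hours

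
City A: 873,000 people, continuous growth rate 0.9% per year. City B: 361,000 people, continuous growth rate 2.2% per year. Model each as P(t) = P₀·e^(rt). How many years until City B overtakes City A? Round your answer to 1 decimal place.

873000·e^(0.009t) = 361000·e^(0.022t)
873000/361000 = e^((0.022 − 0.009)t) → ln(2.41828) = 0.013·t
t = 0.88306 / 0.013

t ≈ 67.9 years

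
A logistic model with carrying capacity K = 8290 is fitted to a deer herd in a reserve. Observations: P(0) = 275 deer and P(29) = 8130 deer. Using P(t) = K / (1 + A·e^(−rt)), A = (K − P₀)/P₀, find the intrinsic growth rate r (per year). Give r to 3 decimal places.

r ≈ 0.252 per year

A = (8290 − 275)/275 = 29.14545
8130 = 8290/(1 + 29.14545·e^(−r·29)) → e^(−29r) = (1.01968 − 1)/29.14545 = 0.000675
r = −ln(0.000675)/29 = 7.30044/29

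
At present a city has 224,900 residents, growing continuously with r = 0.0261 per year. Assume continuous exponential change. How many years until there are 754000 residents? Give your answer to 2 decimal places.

754000 = 224900 · e^(0.0261·t)
t = ln(754000/224900) / 0.0261 = ln(3.3526) / 0.0261 = 1.20974 / 0.0261

t ≈ 46.35 years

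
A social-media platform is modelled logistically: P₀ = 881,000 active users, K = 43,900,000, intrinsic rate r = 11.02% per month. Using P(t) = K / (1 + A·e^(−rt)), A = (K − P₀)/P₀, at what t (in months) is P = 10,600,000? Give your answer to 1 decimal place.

t ≈ 24.9 months

A = (43900000 − 881000)/881000 = 48.82974
10600000 = 43900000/(1 + 48.82974·e^(−0.1102t)) → 1 + 48.82974·e^(−0.1102t) = 4.14151
e^(−0.1102t) = 0.064336 → t = ln(15.5434)/0.1102 = 2.74364/0.1102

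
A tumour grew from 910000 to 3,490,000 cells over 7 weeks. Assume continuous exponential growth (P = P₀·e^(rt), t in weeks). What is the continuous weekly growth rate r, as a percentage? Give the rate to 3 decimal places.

3490000 = 910000 · e^(r·7)
e^(7r) = 3490000/910000 = 3.83516
r = ln(3.83516) / 7 = 1.34421 / 7

r ≈ 19.203% per week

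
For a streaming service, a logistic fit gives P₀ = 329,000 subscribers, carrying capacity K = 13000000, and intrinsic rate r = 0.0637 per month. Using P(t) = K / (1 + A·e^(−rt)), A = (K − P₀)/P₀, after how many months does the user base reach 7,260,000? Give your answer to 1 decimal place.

A = (13000000 − 329000)/329000 = 38.51368
7260000 = 13000000/(1 + 38.51368·e^(−0.0637t)) → 1 + 38.51368·e^(−0.0637t) = 1.79063
e^(−0.0637t) = 0.020529 → t = ln(48.71242)/0.0637 = 3.88593/0.0637

t ≈ 61.0 months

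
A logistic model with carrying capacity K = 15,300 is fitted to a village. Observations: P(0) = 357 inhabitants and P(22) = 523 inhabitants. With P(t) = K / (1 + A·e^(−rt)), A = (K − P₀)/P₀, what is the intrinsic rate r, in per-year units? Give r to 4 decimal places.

A = (15300 − 357)/357 = 41.85714
523 = 15300/(1 + 41.85714·e^(−r·22)) → e^(−22r) = (29.2543 − 1)/41.85714 = 0.675017
r = −ln(0.675017)/22 = 0.39302/22

r ≈ 0.0179 per year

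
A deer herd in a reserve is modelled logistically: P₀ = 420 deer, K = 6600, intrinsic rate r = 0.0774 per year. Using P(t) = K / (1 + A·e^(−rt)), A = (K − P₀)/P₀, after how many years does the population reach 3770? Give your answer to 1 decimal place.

A = (6600 − 420)/420 = 14.71429
3770 = 6600/(1 + 14.71429·e^(−0.0774t)) → 1 + 14.71429·e^(−0.0774t) = 1.75066
e^(−0.0774t) = 0.051016 → t = ln(19.60172)/0.0774 = 2.97562/0.0774

t ≈ 38.4 years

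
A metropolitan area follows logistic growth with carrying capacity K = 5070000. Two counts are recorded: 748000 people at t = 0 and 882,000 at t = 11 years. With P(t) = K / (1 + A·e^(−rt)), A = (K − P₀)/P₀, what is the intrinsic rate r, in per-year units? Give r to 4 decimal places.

r ≈ 0.0178 per year

A = (5070000 − 748000)/748000 = 5.77807
882000 = 5070000/(1 + 5.77807·e^(−r·11)) → e^(−11r) = (5.7483 − 1)/5.77807 = 0.821779
r = −ln(0.821779)/11 = 0.19628/11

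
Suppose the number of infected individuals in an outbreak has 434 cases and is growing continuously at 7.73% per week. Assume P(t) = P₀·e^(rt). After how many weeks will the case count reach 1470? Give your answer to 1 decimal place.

1470 = 434 · e^(0.0773·t)
t = ln(1470/434) / 0.0773 = ln(3.3871) / 0.0773 = 1.21997 / 0.0773

t ≈ 15.8 weeks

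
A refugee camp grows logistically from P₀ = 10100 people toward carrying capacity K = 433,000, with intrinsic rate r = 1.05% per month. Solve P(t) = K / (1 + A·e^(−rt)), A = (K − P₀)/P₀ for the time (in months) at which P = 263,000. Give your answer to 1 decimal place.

t ≈ 397.2 months

A = (433000 − 10100)/10100 = 41.87129
263000 = 433000/(1 + 41.87129·e^(−0.0105t)) → 1 + 41.87129·e^(−0.0105t) = 1.64639
e^(−0.0105t) = 0.015437 → t = ln(64.77734)/0.0105 = 4.17096/0.0105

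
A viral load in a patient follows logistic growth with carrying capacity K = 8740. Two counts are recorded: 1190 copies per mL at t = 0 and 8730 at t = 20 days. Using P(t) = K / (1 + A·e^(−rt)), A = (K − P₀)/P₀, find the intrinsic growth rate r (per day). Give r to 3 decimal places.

A = (8740 − 1190)/1190 = 6.34454
8730 = 8740/(1 + 6.34454·e^(−r·20)) → e^(−20r) = (1.00115 − 1)/6.34454 = 0.000181
r = −ln(0.000181)/20 = 8.61953/20

r ≈ 0.431 per day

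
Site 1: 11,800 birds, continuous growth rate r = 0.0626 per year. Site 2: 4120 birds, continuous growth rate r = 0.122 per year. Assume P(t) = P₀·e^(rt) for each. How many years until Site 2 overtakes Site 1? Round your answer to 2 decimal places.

11800·e^(0.0626t) = 4120·e^(0.122t)
11800/4120 = e^((0.122 − 0.0626)t) → ln(2.86408) = 0.0594·t
t = 1.05225 / 0.0594

t ≈ 17.71 years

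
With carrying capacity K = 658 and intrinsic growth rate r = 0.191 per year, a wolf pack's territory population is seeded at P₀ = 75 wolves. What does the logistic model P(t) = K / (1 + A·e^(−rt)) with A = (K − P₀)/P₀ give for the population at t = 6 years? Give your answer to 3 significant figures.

≈ 190 wolves

A = (658 − 75)/75 = 7.77333
P(6) = 658 / (1 + 7.77333·e^(−0.191·6)) = 658 / (1 + 7.77333·0.317906)
= 658 / 3.47119 ≈ 189.56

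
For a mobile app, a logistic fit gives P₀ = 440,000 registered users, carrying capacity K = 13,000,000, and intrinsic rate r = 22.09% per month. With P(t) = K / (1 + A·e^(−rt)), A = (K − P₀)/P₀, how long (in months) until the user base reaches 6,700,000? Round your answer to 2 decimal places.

t ≈ 15.45 months

A = (13000000 − 440000)/440000 = 28.54545
6700000 = 13000000/(1 + 28.54545·e^(−0.2209t)) → 1 + 28.54545·e^(−0.2209t) = 1.9403
e^(−0.2209t) = 0.03294 → t = ln(30.35786)/0.2209 = 3.41306/0.2209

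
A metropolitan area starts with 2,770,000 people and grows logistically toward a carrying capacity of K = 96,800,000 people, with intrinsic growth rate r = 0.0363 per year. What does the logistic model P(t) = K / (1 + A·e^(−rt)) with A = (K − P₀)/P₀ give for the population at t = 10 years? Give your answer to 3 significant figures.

A = (96800000 − 2770000)/2770000 = 33.94585
P(10) = 96800000 / (1 + 33.94585·e^(−0.0363·10)) = 96800000 / (1 + 33.94585·0.695586)
= 96800000 / 24.61227 ≈ 3932997.39

≈ 3,930,000 people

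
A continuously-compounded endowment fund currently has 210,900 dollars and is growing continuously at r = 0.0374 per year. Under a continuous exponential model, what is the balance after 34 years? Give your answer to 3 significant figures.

P(34) = 210900 · e^(0.0374·34) = 210900 · e^(1.2716)
= 210900 · 3.56655 ≈ 752186.34

≈ 752,000 dollars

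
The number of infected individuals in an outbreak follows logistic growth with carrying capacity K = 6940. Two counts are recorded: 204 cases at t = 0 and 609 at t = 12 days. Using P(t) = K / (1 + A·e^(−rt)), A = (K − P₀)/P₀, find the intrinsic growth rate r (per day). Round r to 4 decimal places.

A = (6940 − 204)/204 = 33.01961
609 = 6940/(1 + 33.01961·e^(−r·12)) → e^(−12r) = (11.39573 − 1)/33.01961 = 0.314835
r = −ln(0.314835)/12 = 1.15571/12

r ≈ 0.0963 per day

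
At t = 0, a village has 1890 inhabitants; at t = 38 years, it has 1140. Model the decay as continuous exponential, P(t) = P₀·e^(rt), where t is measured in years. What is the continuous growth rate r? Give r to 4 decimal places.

r ≈ -0.0133 per year

1140 = 1890 · e^(r·38)
e^(38r) = 1140/1890 = 0.60317
r = ln(0.60317) / 38 = -0.50555 / 38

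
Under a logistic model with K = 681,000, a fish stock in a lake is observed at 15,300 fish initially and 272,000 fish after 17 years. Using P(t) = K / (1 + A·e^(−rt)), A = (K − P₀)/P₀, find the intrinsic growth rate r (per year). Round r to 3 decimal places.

r ≈ 0.198 per year

A = (681000 − 15300)/15300 = 43.5098
272000 = 681000/(1 + 43.5098·e^(−r·17)) → e^(−17r) = (2.50368 − 1)/43.5098 = 0.034559
r = −ln(0.034559)/17 = 3.36507/17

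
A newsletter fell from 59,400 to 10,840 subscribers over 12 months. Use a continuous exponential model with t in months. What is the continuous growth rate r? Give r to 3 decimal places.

10840 = 59400 · e^(r·12)
e^(12r) = 10840/59400 = 0.18249
r = ln(0.18249) / 12 = -1.70105 / 12

r ≈ -0.142 per month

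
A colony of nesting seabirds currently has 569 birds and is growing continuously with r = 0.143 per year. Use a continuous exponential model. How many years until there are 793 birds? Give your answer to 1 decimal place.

t ≈ 2.3 years

793 = 569 · e^(0.143·t)
t = ln(793/569) / 0.143 = ln(1.39367) / 0.143 = 0.33194 / 0.143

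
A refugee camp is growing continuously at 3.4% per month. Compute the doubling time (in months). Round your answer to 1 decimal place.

doubling time = ln(2) / |r| = 0.69315 / 0.034

doubling time ≈ 20.4 months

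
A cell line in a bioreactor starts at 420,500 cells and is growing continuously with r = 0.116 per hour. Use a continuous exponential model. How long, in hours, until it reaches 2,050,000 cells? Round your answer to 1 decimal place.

2050000 = 420500 · e^(0.116·t)
t = ln(2050000/420500) / 0.116 = ln(4.87515) / 0.116 = 1.58415 / 0.116

t ≈ 13.7 hours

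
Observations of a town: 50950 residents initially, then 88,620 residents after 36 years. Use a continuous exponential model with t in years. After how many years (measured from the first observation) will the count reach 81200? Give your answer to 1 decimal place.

t ≈ 30.3 years

r = ln(88620/50950) / 36 ≈ 0.015375 per year
t = ln(81200/50950) / r = 0.46607 / 0.015375 ≈ 30.313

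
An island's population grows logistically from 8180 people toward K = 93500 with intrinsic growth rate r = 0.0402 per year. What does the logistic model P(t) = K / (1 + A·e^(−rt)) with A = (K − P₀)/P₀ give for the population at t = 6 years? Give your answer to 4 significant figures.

≈ 10,170 people

A = (93500 − 8180)/8180 = 10.43032
P(6) = 93500 / (1 + 10.43032·e^(−0.0402·6)) = 93500 / (1 + 10.43032·0.785684)
= 93500 / 9.19494 ≈ 10168.64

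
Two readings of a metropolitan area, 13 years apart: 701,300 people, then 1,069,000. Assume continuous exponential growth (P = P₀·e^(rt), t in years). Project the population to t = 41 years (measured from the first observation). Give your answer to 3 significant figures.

r = ln(1069000/701300) / 13 ≈ 0.032426 per year
P(41) = 701300 · e^(0.032426·41) = 701300 · 3.77909 ≈ 2650273.22

≈ 2,650,000 people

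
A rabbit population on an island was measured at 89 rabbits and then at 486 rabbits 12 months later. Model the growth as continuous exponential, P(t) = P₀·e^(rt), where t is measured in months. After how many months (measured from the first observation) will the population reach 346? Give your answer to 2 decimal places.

r = ln(486/89) / 12 ≈ 0.141464 per month
t = ln(346/89) / r = 1.3578 / 0.141464 ≈ 9.598

t ≈ 9.60 months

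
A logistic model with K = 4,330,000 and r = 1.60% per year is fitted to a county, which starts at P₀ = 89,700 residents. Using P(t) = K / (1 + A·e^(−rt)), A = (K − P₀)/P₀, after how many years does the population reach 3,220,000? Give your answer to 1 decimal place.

A = (4330000 − 89700)/89700 = 47.27202
3220000 = 4330000/(1 + 47.27202·e^(−0.016t)) → 1 + 47.27202·e^(−0.016t) = 1.34472
e^(−0.016t) = 0.007292 → t = ln(137.13144)/0.016 = 4.92094/0.016

t ≈ 307.6 years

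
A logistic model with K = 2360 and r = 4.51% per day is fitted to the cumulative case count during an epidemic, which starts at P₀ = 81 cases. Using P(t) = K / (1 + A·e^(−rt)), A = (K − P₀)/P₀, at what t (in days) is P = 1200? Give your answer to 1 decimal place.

A = (2360 − 81)/81 = 28.1358
1200 = 2360/(1 + 28.1358·e^(−0.0451t)) → 1 + 28.1358·e^(−0.0451t) = 1.96667
e^(−0.0451t) = 0.034357 → t = ln(29.106)/0.0451 = 3.37094/0.0451

t ≈ 74.7 days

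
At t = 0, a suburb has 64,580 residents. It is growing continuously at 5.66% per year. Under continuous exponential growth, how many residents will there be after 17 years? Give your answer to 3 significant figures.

≈ 169,000 residents

P(17) = 64580 · e^(0.0566·17) = 64580 · e^(0.9622)
= 64580 · 2.61745 ≈ 169034.83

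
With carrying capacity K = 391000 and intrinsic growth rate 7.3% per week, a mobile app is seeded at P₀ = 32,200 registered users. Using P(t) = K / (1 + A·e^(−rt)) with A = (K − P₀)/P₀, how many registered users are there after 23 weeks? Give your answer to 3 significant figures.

A = (391000 − 32200)/32200 = 11.14286
P(23) = 391000 / (1 + 11.14286·e^(−0.073·23)) = 391000 / (1 + 11.14286·0.18656)
= 391000 / 3.07882 ≈ 126996.86

≈ 127,000 registered users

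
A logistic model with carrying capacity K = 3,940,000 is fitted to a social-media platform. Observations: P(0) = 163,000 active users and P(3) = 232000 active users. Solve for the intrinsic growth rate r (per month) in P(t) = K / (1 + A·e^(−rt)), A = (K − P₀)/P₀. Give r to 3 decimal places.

r ≈ 0.124 per month

A = (3940000 − 163000)/163000 = 23.17178
232000 = 3940000/(1 + 23.17178·e^(−r·3)) → e^(−3r) = (16.98276 − 1)/23.17178 = 0.689751
r = −ln(0.689751)/3 = 0.37142/3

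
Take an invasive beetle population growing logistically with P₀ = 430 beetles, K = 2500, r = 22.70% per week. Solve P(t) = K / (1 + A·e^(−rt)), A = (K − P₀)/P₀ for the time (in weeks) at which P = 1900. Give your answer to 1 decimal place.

t ≈ 12.0 weeks

A = (2500 − 430)/430 = 4.81395
1900 = 2500/(1 + 4.81395·e^(−0.227t)) → 1 + 4.81395·e^(−0.227t) = 1.31579
e^(−0.227t) = 0.065599 → t = ln(15.24419)/0.227 = 2.7242/0.227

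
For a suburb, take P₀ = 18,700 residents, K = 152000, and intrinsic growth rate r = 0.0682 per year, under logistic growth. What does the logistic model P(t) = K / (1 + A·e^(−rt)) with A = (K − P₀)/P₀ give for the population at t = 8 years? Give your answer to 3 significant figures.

A = (152000 − 18700)/18700 = 7.12834
P(8) = 152000 / (1 + 7.12834·e^(−0.0682·8)) = 152000 / (1 + 7.12834·0.579494)
= 152000 / 5.13083 ≈ 29624.83

≈ 29,600 residents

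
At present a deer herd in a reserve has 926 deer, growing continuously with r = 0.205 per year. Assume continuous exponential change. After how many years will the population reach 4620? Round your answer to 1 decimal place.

t ≈ 7.8 years

4620 = 926 · e^(0.205·t)
t = ln(4620/926) / 0.205 = ln(4.9892) / 0.205 = 1.60728 / 0.205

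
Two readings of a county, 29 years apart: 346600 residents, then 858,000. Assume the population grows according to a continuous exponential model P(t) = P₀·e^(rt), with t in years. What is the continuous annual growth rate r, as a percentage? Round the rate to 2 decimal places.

r ≈ 3.13% per year

858000 = 346600 · e^(r·29)
e^(29r) = 858000/346600 = 2.47548
r = ln(2.47548) / 29 = 0.90643 / 29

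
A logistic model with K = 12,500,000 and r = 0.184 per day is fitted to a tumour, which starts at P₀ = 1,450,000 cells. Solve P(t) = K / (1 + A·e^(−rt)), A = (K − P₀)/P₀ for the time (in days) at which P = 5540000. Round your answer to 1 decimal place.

A = (12500000 − 1450000)/1450000 = 7.62069
5540000 = 12500000/(1 + 7.62069·e^(−0.184t)) → 1 + 7.62069·e^(−0.184t) = 2.25632
e^(−0.184t) = 0.164856 → t = ln(6.06589)/0.184 = 1.80268/0.184

t ≈ 9.8 days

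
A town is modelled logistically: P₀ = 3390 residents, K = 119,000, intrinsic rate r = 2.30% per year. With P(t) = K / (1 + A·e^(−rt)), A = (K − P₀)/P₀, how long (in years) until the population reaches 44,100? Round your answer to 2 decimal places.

t ≈ 130.42 years

A = (119000 − 3390)/3390 = 34.10324
44100 = 119000/(1 + 34.10324·e^(−0.023t)) → 1 + 34.10324·e^(−0.023t) = 2.69841
e^(−0.023t) = 0.049802 → t = ln(20.07948)/0.023 = 2.9997/0.023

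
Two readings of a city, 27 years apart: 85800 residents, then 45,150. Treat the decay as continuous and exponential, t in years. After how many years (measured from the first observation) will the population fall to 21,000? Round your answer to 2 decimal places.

r = ln(45150/85800) / 27 ≈ -0.023779 per year
t = ln(21000/85800) / r = -1.4075 / -0.023779 ≈ 59.191

t ≈ 59.19 years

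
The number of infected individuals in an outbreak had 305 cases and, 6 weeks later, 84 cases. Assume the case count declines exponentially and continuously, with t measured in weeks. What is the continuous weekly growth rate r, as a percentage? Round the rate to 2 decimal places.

84 = 305 · e^(r·6)
e^(6r) = 84/305 = 0.27541
r = ln(0.27541) / 6 = -1.28949 / 6

r ≈ -21.49% per week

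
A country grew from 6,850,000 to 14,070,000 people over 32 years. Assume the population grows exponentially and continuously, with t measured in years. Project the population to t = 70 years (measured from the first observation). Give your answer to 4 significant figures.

≈ 33,080,000 people

r = ln(14070000/6850000) / 32 ≈ 0.022494 per year
P(70) = 6850000 · e^(0.022494·70) = 6850000 · 4.82859 ≈ 33075832.54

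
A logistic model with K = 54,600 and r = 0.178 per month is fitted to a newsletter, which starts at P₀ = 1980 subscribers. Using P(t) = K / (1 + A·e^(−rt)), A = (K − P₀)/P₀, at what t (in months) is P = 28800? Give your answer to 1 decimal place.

t ≈ 19.0 months

A = (54600 − 1980)/1980 = 26.57576
28800 = 54600/(1 + 26.57576·e^(−0.178t)) → 1 + 26.57576·e^(−0.178t) = 1.89583
e^(−0.178t) = 0.033709 → t = ln(29.66596)/0.178 = 3.39/0.178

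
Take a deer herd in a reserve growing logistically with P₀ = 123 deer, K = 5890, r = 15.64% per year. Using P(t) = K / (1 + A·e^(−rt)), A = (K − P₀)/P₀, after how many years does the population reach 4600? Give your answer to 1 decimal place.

t ≈ 32.7 years

A = (5890 − 123)/123 = 46.88618
4600 = 5890/(1 + 46.88618·e^(−0.1564t)) → 1 + 46.88618·e^(−0.1564t) = 1.28043
e^(−0.1564t) = 0.005981 → t = ln(167.19103)/0.1564 = 5.11914/0.1564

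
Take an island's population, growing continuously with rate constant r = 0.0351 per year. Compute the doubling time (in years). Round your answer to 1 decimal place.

doubling time = ln(2) / |r| = 0.69315 / 0.0351

doubling time ≈ 19.7 years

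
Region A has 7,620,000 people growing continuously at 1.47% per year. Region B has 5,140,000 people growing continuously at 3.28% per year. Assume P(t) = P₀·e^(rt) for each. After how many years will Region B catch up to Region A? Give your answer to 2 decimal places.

7620000·e^(0.0147t) = 5140000·e^(0.0328t)
7620000/5140000 = e^((0.0328 − 0.0147)t) → ln(1.48249) = 0.0181·t
t = 0.39372 / 0.0181

t ≈ 21.75 years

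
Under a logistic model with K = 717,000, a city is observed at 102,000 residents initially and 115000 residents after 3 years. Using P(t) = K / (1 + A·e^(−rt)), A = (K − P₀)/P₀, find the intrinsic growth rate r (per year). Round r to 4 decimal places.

r ≈ 0.0471 per year

A = (717000 − 102000)/102000 = 6.02941
115000 = 717000/(1 + 6.02941·e^(−r·3)) → e^(−3r) = (6.23478 − 1)/6.02941 = 0.868208
r = −ln(0.868208)/3 = 0.14132/3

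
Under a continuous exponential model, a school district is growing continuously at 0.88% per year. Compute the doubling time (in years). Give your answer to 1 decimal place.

doubling time ≈ 78.8 years

doubling time = ln(2) / |r| = 0.69315 / 0.0088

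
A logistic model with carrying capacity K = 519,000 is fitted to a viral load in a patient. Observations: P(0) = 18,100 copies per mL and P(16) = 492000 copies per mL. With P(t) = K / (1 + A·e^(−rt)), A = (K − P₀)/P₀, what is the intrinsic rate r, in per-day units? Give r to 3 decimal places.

A = (519000 − 18100)/18100 = 27.67403
492000 = 519000/(1 + 27.67403·e^(−r·16)) → e^(−16r) = (1.05488 − 1)/27.67403 = 0.001983
r = −ln(0.001983)/16 = 6.22314/16

r ≈ 0.389 per day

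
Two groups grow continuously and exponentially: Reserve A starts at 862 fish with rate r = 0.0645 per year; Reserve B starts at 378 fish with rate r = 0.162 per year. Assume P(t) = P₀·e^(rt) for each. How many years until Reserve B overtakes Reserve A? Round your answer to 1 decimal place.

862·e^(0.0645t) = 378·e^(0.162t)
862/378 = e^((0.162 − 0.0645)t) → ln(2.28042) = 0.0975·t
t = 0.82436 / 0.0975

t ≈ 8.5 years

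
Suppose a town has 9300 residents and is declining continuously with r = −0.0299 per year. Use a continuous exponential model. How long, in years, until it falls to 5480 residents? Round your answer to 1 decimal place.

t ≈ 17.7 years

5480 = 9300 · e^(-0.0299·t)
t = ln(5480/9300) / -0.0299 = ln(0.58925) / -0.0299 = -0.52891 / -0.0299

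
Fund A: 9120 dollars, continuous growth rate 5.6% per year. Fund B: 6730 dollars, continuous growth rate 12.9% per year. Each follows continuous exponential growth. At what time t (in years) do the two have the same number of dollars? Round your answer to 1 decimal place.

t ≈ 4.2 years

9120·e^(0.056t) = 6730·e^(0.129t)
9120/6730 = e^((0.129 − 0.056)t) → ln(1.35513) = 0.073·t
t = 0.30389 / 0.073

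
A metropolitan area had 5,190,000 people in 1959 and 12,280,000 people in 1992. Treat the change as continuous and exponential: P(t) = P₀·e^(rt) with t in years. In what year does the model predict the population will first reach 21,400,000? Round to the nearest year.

r = ln(12280000/5190000) / 33 = 0.86124/33 ≈ 0.026098 per year
t = ln(21400000/5190000) / r = 1.41666/0.026098 ≈ 54.28 years after 1959

year 2013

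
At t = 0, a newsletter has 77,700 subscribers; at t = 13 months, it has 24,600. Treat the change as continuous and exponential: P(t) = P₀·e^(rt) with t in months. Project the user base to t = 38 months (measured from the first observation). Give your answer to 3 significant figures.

r = ln(24600/77700) / 13 ≈ -0.08847 per month
P(38) = 77700 · e^(-0.08847·38) = 77700 · 0.03467 ≈ 2693.92

≈ 2,690 subscribers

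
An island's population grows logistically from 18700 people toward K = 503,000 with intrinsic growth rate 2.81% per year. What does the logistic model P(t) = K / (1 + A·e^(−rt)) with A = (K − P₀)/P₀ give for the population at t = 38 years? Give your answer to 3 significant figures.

A = (503000 − 18700)/18700 = 25.8984
P(38) = 503000 / (1 + 25.8984·e^(−0.0281·38)) = 503000 / (1 + 25.8984·0.343764)
= 503000 / 9.90294 ≈ 50793.02

≈ 50,800 people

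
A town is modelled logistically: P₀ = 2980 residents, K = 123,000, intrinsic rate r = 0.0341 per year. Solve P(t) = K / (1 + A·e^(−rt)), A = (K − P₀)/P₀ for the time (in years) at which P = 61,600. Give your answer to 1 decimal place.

A = (123000 − 2980)/2980 = 40.27517
61600 = 123000/(1 + 40.27517·e^(−0.0341t)) → 1 + 40.27517·e^(−0.0341t) = 1.99675
e^(−0.0341t) = 0.024749 → t = ln(40.40636)/0.0341 = 3.69899/0.0341

t ≈ 108.5 years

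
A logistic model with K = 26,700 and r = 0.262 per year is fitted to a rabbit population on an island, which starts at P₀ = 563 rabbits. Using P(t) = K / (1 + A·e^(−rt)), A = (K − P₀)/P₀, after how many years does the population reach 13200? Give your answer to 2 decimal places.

A = (26700 − 563)/563 = 46.42451
13200 = 26700/(1 + 46.42451·e^(−0.262t)) → 1 + 46.42451·e^(−0.262t) = 2.02273
e^(−0.262t) = 0.02203 → t = ln(45.39286)/0.262 = 3.81535/0.262

t ≈ 14.56 years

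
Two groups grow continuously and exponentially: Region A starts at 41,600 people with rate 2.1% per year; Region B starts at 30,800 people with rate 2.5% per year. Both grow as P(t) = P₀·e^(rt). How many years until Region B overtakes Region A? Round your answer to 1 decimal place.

t ≈ 75.1 years

41600·e^(0.021t) = 30800·e^(0.025t)
41600/30800 = e^((0.025 − 0.021)t) → ln(1.35065) = 0.004·t
t = 0.30059 / 0.004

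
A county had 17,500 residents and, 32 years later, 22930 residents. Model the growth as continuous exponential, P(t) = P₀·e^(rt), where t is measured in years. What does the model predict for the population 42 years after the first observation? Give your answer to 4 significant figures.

≈ 24,950 residents

r = ln(22930/17500) / 32 ≈ 0.008445 per year
P(42) = 17500 · e^(0.008445·42) = 17500 · 1.42575 ≈ 24950.6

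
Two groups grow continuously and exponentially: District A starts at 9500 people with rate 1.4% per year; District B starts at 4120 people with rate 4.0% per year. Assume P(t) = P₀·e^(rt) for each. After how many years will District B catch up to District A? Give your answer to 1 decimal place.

t ≈ 32.1 years

9500·e^(0.014t) = 4120·e^(0.04t)
9500/4120 = e^((0.04 − 0.014)t) → ln(2.30583) = 0.026·t
t = 0.83544 / 0.026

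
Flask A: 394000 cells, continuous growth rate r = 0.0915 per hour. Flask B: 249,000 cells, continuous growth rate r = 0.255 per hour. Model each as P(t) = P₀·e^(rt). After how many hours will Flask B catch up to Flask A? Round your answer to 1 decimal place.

t ≈ 2.8 hours

394000·e^(0.0915t) = 249000·e^(0.255t)
394000/249000 = e^((0.255 − 0.0915)t) → ln(1.58233) = 0.1635·t
t = 0.4589 / 0.1635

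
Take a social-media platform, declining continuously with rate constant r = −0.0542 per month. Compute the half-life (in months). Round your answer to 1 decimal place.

half-life = ln(2) / |r| = 0.69315 / 0.0542

half-life ≈ 12.8 months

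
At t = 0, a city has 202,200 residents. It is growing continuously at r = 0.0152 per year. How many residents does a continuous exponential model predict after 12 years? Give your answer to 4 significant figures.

≈ 242,700 residents

P(12) = 202200 · e^(0.0152·12) = 202200 · e^(0.1824)
= 202200 · 1.20009 ≈ 242659.03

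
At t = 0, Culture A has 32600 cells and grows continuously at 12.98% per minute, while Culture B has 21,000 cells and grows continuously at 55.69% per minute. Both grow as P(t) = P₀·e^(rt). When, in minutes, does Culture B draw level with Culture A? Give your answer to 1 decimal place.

t ≈ 1.0 minutes

32600·e^(0.1298t) = 21000·e^(0.5569t)
32600/21000 = e^((0.5569 − 0.1298)t) → ln(1.55238) = 0.4271·t
t = 0.43979 / 0.4271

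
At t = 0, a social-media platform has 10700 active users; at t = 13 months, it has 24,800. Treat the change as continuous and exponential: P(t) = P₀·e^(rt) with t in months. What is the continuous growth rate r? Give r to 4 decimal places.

24800 = 10700 · e^(r·13)
e^(13r) = 24800/10700 = 2.31776
r = ln(2.31776) / 13 = 0.8406 / 13

r ≈ 0.0647 per month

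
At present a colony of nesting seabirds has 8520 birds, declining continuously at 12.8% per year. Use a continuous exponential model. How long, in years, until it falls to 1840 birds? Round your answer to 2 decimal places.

1840 = 8520 · e^(-0.128·t)
t = ln(1840/8520) / -0.128 = ln(0.21596) / -0.128 = -1.53265 / -0.128

t ≈ 11.97 years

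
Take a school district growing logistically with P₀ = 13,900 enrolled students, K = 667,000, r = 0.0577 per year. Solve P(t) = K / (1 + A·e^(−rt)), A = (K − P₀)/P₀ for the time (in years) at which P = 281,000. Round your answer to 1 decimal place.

A = (667000 − 13900)/13900 = 46.98561
281000 = 667000/(1 + 46.98561·e^(−0.0577t)) → 1 + 46.98561·e^(−0.0577t) = 2.37367
e^(−0.0577t) = 0.029236 → t = ln(34.20455)/0.0577 = 3.53236/0.0577

t ≈ 61.2 years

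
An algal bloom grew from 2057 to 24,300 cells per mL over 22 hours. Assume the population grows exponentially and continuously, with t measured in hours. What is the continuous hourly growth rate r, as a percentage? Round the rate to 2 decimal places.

r ≈ 11.22% per hour

24300 = 2057 · e^(r·22)
e^(22r) = 24300/2057 = 11.81332
r = ln(11.81332) / 22 = 2.46923 / 22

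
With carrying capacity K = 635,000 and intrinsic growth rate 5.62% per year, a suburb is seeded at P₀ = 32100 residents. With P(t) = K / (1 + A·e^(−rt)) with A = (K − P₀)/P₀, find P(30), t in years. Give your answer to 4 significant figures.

≈ 141,800 residents

A = (635000 − 32100)/32100 = 18.78193
P(30) = 635000 / (1 + 18.78193·e^(−0.0562·30)) = 635000 / (1 + 18.78193·0.185259)
= 635000 / 4.47952 ≈ 141756.15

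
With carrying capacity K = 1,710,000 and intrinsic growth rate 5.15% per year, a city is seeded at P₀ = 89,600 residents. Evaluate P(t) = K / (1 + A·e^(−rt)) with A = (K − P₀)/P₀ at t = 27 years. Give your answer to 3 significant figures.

≈ 311,000 residents

A = (1710000 − 89600)/89600 = 18.08482
P(27) = 1710000 / (1 + 18.08482·e^(−0.0515·27)) = 1710000 / (1 + 18.08482·0.248951)
= 1710000 / 5.50223 ≈ 310783.04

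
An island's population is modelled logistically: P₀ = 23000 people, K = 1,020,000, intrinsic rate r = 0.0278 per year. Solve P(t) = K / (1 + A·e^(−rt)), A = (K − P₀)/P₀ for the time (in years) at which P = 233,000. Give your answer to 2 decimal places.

A = (1020000 − 23000)/23000 = 43.34783
233000 = 1020000/(1 + 43.34783·e^(−0.0278t)) → 1 + 43.34783·e^(−0.0278t) = 4.37768
e^(−0.0278t) = 0.07792 → t = ln(12.8336)/0.0278 = 2.55207/0.0278

t ≈ 91.80 years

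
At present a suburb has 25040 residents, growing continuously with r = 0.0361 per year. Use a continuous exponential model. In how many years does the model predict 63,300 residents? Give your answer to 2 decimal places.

t ≈ 25.69 years

63300 = 25040 · e^(0.0361·t)
t = ln(63300/25040) / 0.0361 = ln(2.52796) / 0.0361 = 0.92741 / 0.0361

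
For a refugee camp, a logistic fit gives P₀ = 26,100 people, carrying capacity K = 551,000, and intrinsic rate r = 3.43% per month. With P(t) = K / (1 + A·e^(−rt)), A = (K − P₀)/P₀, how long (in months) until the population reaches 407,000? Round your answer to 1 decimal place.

A = (551000 − 26100)/26100 = 20.11111
407000 = 551000/(1 + 20.11111·e^(−0.0343t)) → 1 + 20.11111·e^(−0.0343t) = 1.35381
e^(−0.0343t) = 0.017593 → t = ln(56.84182)/0.0343 = 4.04027/0.0343

t ≈ 117.8 months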